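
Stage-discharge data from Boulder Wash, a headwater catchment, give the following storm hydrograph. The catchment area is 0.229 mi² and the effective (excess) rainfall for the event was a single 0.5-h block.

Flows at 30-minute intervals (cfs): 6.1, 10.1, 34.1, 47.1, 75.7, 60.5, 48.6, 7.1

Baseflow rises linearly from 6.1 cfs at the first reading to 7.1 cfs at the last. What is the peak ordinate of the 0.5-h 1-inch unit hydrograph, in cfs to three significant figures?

U_p ≈ 86.3 cfs

Direct runoff: 0.00, 3.86, 27.71, 40.57, 69.03, 53.69, 41.64, 0.00 cfs; ΣQ_DR = 236.5 cfs, peak = 69.03 cfs.
Runoff depth d = ΣQ_DR·Δt / A = 236.5 × 1800 / (0.229 mi²) = 0.8002 in.
The 1-inch UH is the DRH scaled by (1 in)/d, so U_p = 69.03 × 1/0.8002 = 86.3 cfs.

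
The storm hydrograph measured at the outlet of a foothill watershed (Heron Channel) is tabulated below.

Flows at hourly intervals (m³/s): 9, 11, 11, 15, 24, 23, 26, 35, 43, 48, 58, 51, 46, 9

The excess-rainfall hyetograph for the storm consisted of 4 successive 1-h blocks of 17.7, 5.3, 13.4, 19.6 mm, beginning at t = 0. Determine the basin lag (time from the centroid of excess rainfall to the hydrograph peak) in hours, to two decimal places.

t_L ≈ 7.88 h

Centroid of excess rainfall: t_c = Σ P_i·t̄_i / ΣP_i = 2.1232 h (block centres at 0.5, 1.5, 2.5, 3.5 h).
Hydrograph peak occurs at t = 10 h, so basin lag t_L = 10 − 2.1232 = 7.88 h.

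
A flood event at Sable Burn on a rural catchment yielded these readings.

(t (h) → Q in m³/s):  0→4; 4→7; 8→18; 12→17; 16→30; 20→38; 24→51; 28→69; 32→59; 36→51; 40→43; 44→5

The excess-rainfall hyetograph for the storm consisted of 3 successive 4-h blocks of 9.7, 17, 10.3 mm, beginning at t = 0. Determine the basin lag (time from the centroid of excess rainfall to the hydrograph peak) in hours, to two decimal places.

t_L ≈ 21.94 h

Centroid of excess rainfall: t_c = Σ P_i·t̄_i / ΣP_i = 6.0649 h (block centres at 2, 6, 10 h).
Hydrograph peak occurs at t = 28 h, so basin lag t_L = 28 − 6.0649 = 21.94 h.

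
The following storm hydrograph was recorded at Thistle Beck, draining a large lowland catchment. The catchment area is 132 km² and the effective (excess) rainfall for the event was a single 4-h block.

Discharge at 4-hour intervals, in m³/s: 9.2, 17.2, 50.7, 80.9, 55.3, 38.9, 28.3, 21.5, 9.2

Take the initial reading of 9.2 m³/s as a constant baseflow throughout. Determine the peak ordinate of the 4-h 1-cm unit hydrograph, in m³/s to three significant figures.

Direct runoff: 0.0, 8.0, 41.5, 71.7, 46.1, 29.7, 19.1, 12.3, 0.0 m³/s; ΣQ_DR = 228.4 m³/s, peak = 71.7 m³/s.
Runoff depth d = ΣQ_DR·Δt / A = 228.4 × 14400 / (132 km²) = 24.92 mm.
The 1-cm UH is the DRH scaled by (10 mm)/d, so U_p = 71.7 × 10/24.92 = 28.8 m³/s.

U_p ≈ 28.8 m³/s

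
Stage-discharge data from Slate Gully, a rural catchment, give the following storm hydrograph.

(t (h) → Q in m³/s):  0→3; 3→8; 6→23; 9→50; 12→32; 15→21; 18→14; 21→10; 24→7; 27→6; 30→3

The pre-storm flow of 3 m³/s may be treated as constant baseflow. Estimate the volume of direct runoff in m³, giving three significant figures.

Direct-runoff ordinates (Q − Q_b): 0.0, 5.0, 20.0, 47.0, 29.0, 18.0, 11.0, 7.0, 4.0, 3.0, 0.0 m³/s.
ΣQ_DR = 144.0 m³/s.
With Δt = 3 h = 10800 s, V = ΣQ_DR · Δt = 144.0 × 10800 = 1.56 × 10^6 m³.

V ≈ 1.56 × 10^6 m³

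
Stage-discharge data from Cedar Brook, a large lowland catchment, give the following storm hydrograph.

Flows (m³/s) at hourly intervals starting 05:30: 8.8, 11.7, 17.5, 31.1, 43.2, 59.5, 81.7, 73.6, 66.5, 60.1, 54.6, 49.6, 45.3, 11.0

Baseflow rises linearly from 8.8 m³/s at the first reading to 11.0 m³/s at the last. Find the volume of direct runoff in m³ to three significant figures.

Direct-runoff ordinates (Q − Q_b): 0.00, 2.73, 8.36, 21.79, 33.72, 49.85, 71.88, 63.62, 56.35, 49.78, 44.11, 38.94, 34.47, 0.00 m³/s.
ΣQ_DR = 475.6 m³/s.
With Δt = 1 h = 3600 s, V = ΣQ_DR · Δt = 475.6 × 3600 = 1.71 × 10^6 m³.

V ≈ 1.71 × 10^6 m³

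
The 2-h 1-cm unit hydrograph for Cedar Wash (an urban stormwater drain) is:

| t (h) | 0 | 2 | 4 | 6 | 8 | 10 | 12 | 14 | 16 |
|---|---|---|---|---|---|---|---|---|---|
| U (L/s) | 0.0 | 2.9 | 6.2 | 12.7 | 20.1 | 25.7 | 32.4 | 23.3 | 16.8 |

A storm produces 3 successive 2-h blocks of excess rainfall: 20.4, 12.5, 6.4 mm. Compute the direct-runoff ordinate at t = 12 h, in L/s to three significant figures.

Q ≈ 111 L/s

By discrete convolution, Q_j = Σ (P_i / 10 mm) · U_{j−i}.
At t = 12 h (j=6): Q = (20.4/10)·32.4 + (12.5/10)·25.7 + (6.4/10)·20.1 = 111 L/s.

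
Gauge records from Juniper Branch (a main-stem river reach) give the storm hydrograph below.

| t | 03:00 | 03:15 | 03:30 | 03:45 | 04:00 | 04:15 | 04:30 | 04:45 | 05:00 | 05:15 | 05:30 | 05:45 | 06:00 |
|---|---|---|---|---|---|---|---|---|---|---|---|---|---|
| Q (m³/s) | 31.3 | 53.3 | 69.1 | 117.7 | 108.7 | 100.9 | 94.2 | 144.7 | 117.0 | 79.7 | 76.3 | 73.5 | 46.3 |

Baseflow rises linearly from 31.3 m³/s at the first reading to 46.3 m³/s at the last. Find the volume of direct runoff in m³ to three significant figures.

V ≈ 5.47 × 10^5 m³

Direct-runoff ordinates (Q − Q_b): 0.00, 20.75, 35.30, 82.65, 72.40, 63.35, 55.40, 104.65, 75.70, 37.15, 32.50, 28.45, 0.00 m³/s.
ΣQ_DR = 608.3 m³/s.
With Δt = 0.25 h = 900 s, V = ΣQ_DR · Δt = 608.3 × 900 = 5.47 × 10^5 m³.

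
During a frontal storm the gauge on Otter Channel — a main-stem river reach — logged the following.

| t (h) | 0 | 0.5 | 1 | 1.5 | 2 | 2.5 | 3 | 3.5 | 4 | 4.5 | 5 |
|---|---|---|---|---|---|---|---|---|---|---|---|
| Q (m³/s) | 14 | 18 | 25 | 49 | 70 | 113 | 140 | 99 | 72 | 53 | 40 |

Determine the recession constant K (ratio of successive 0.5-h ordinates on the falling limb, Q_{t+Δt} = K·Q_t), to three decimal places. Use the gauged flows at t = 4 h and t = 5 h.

K ≈ 0.745

Using the recession-limb readings at t = 4 h and t = 5 h: Q falls from 72 to 40 m³/s over 2 intervals.
K = (Q₂/Q₁)^(1/2) = (40/72)^(1/2) = 0.745.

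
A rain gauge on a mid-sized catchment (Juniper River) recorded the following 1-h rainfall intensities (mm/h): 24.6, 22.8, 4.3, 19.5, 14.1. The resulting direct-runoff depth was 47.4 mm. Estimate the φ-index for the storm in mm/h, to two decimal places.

φ ≈ 8.40 mm/h

Only the 4 blocks with intensity above φ contribute runoff: 24.6, 22.8, 19.5, 14.1 mm/h.
Σ(I−φ)·Δt = d  ⇒  (24.6+22.8+19.5+14.1 − 4φ)·1 = 47.4
φ = (81.00 − 47.4/1) / 4 = 8.40 mm/h.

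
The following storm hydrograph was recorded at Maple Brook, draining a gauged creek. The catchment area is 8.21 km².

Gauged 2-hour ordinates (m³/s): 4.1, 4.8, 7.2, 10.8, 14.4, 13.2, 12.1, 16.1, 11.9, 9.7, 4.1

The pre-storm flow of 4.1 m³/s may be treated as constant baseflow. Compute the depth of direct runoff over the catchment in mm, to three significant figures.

d ≈ 55.5 mm

Direct runoff: 0.0, 0.7, 3.1, 6.7, 10.3, 9.1, 8.0, 12.0, 7.8, 5.6, 0.0 m³/s; ΣQ_DR = 63.30 m³/s.
V = ΣQ_DR · Δt = 63.30 × 7200 s = 4.558 × 10^5 m³.
Over A = 8.21 km², depth = V / A = 55.5 mm.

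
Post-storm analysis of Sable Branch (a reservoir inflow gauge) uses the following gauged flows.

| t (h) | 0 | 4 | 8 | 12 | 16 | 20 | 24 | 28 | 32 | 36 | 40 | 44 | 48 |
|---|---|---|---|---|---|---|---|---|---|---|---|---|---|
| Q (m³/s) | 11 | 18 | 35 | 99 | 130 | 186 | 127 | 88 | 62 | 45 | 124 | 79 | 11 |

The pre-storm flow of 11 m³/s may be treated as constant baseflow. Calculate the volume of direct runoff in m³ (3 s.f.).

Direct-runoff ordinates (Q − Q_b): 0.0, 7.0, 24.0, 88.0, 119.0, 175.0, 116.0, 77.0, 51.0, 34.0, 113.0, 68.0, 0.0 m³/s.
ΣQ_DR = 872.0 m³/s.
With Δt = 4 h = 14400 s, V = ΣQ_DR · Δt = 872.0 × 14400 = 1.26 × 10^7 m³.

V ≈ 1.26 × 10^7 m³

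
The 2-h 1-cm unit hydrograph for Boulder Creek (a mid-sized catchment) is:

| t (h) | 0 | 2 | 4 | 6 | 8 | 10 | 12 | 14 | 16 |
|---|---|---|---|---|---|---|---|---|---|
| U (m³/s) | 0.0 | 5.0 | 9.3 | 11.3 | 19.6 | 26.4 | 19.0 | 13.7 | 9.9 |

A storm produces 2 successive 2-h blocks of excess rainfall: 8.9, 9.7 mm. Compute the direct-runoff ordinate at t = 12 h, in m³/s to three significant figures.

Q ≈ 42.5 m³/s

By discrete convolution, Q_j = Σ (P_i / 10 mm) · U_{j−i}.
At t = 12 h (j=6): Q = (8.9/10)·19.0 + (9.7/10)·26.4 = 42.5 m³/s.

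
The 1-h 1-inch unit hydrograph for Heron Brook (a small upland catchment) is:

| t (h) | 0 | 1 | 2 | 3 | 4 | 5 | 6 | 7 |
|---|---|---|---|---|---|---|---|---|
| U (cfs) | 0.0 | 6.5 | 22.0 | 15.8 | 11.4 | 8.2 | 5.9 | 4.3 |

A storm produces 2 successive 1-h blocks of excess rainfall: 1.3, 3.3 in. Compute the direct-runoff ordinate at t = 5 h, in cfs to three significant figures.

Q ≈ 48.3 cfs

By discrete convolution, Q_j = Σ (P_i / 1 in) · U_{j−i}.
At t = 5 h (j=5): Q = (1.3/1)·8.2 + (3.3/1)·11.4 = 48.3 cfs.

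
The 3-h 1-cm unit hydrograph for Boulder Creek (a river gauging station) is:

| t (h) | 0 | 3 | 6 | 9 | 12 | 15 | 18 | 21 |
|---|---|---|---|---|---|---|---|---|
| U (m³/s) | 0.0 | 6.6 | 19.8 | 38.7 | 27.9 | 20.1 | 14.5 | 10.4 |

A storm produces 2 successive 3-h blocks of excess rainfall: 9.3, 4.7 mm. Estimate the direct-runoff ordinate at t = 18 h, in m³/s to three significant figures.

By discrete convolution, Q_j = Σ (P_i / 10 mm) · U_{j−i}.
At t = 18 h (j=6): Q = (9.3/10)·14.5 + (4.7/10)·20.1 = 22.9 m³/s.

Q ≈ 22.9 m³/s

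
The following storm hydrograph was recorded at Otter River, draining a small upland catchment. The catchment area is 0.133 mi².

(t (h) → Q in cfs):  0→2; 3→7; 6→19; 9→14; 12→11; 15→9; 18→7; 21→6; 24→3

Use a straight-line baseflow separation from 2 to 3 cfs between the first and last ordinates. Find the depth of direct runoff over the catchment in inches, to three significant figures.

Direct runoff: 0.00, 4.88, 16.75, 11.62, 8.50, 6.38, 4.25, 3.12, 0.00 cfs; ΣQ_DR = 55.50 cfs.
V = ΣQ_DR · Δt = 55.50 × 10800 s = 5.994 × 10^5 ft³.
Over A = 0.133 mi², depth = V / A = 1.94 in.

d ≈ 1.94 in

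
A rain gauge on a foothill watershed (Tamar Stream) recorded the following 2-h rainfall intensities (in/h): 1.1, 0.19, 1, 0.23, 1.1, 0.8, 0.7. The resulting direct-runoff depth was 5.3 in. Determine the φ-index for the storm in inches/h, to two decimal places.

Only the 5 blocks with intensity above φ contribute runoff: 1.1, 1, 1.1, 0.8, 0.7 in/h.
Σ(I−φ)·Δt = d  ⇒  (1.1+1+1.1+0.8+0.7 − 5φ)·2 = 5.3
φ = (4.700 − 5.3/2) / 5 = 0.41 in/h.

φ ≈ 0.41 in/h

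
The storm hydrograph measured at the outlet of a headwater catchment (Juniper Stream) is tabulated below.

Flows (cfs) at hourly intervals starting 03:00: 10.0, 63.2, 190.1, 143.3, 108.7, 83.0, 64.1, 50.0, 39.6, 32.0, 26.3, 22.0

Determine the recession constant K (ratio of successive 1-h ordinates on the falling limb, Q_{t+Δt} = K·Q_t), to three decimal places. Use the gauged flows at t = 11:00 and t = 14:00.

K ≈ 0.822

Using the recession-limb readings at t = 11:00 and t = 14:00: Q falls from 39.6 to 22.0 cfs over 3 intervals.
K = (Q₂/Q₁)^(1/3) = (22.0/39.6)^(1/3) = 0.822.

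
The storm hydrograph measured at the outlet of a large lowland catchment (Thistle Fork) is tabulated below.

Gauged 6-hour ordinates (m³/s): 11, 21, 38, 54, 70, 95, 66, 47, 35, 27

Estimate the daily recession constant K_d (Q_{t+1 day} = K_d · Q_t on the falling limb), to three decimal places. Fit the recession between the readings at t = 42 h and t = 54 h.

Between t = 42 h and t = 54 h the flow falls from 47 to 27 m³/s over 2×6 h = 12 h.
Per-interval ratio K = (27/47)^(1/2) = 0.7579; K_d = K^(24/6) = 0.330.

K_d ≈ 0.330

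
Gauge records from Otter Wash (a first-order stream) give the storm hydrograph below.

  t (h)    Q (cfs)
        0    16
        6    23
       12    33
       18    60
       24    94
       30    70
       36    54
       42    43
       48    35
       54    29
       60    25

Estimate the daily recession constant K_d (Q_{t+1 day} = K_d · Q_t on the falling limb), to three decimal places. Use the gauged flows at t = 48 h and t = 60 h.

Between t = 48 h and t = 60 h the flow falls from 35 to 25 cfs over 2×6 h = 12 h.
Per-interval ratio K = (25/35)^(1/2) = 0.8452; K_d = K^(24/6) = 0.510.

K_d ≈ 0.510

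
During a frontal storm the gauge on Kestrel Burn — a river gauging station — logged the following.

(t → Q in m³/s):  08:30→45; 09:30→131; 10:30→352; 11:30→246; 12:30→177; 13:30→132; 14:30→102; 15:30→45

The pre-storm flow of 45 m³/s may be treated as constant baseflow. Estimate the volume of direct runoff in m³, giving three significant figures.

V ≈ 3.13 × 10^6 m³

Direct-runoff ordinates (Q − Q_b): 0.0, 86.0, 307.0, 201.0, 132.0, 87.0, 57.0, 0.0 m³/s.
ΣQ_DR = 870.0 m³/s.
With Δt = 1 h = 3600 s, V = ΣQ_DR · Δt = 870.0 × 3600 = 3.13 × 10^6 m³.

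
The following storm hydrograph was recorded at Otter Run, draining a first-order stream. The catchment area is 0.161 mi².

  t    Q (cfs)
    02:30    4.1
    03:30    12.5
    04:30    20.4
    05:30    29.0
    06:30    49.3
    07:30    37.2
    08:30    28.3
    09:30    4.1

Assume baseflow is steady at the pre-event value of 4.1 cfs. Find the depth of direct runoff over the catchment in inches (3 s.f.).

d ≈ 1.46 in

Direct runoff: 0.0, 8.4, 16.3, 24.9, 45.2, 33.1, 24.2, 0.0 cfs; ΣQ_DR = 152.1 cfs.
V = ΣQ_DR · Δt = 152.1 × 3600 s = 5.476 × 10^5 ft³.
Over A = 0.161 mi², depth = V / A = 1.46 in.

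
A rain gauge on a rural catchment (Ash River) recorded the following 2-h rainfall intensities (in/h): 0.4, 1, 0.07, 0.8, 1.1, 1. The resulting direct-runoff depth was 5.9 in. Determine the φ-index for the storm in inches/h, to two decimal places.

Only the 5 blocks with intensity above φ contribute runoff: 0.4, 1, 0.8, 1.1, 1 in/h.
Σ(I−φ)·Δt = d  ⇒  (0.4+1+0.8+1.1+1 − 5φ)·2 = 5.9
φ = (4.300 − 5.9/2) / 5 = 0.27 in/h.

φ ≈ 0.27 in/h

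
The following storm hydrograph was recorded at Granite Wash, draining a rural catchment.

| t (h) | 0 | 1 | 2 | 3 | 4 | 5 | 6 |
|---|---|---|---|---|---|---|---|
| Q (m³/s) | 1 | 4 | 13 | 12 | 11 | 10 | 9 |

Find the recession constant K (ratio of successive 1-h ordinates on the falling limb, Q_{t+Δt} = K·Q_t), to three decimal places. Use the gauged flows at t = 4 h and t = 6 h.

K ≈ 0.905

Using the recession-limb readings at t = 4 h and t = 6 h: Q falls from 11 to 9 m³/s over 2 intervals.
K = (Q₂/Q₁)^(1/2) = (9/11)^(1/2) = 0.905.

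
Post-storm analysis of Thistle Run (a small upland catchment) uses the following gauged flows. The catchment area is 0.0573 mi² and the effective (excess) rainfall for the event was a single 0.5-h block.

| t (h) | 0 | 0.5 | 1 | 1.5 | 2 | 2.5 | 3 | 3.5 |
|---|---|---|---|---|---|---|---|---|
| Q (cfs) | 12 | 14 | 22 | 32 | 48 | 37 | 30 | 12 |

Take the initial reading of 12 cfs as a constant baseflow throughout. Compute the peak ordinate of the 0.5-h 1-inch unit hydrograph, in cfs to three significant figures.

Direct runoff: 0.0, 2.0, 10.0, 20.0, 36.0, 25.0, 18.0, 0.0 cfs; ΣQ_DR = 111.0 cfs, peak = 36.0 cfs.
Runoff depth d = ΣQ_DR·Δt / A = 111.0 × 1800 / (0.0573 mi²) = 1.501 in.
The 1-inch UH is the DRH scaled by (1 in)/d, so U_p = 36.0 × 1/1.501 = 24.0 cfs.

U_p ≈ 24.0 cfs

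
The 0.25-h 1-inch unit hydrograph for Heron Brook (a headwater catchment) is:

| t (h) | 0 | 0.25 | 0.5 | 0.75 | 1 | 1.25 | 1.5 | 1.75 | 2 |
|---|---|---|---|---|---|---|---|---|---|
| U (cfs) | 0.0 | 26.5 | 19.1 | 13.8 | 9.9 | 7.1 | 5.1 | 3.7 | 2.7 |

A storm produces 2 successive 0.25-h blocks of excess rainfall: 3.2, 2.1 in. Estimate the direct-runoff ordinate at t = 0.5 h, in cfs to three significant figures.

By discrete convolution, Q_j = Σ (P_i / 1 in) · U_{j−i}.
At t = 0.5 h (j=2): Q = (3.2/1)·19.1 + (2.1/1)·26.5 = 117 cfs.

Q ≈ 117 cfs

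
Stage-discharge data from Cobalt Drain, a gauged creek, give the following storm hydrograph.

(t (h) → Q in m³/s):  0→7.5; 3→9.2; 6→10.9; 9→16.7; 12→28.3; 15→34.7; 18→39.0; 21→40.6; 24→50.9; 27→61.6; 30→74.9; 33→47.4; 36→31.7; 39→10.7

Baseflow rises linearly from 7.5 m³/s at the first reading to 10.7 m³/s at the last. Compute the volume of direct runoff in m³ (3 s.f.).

Direct-runoff ordinates (Q − Q_b): 0.00, 1.45, 2.91, 8.46, 19.82, 25.97, 30.02, 31.38, 41.43, 51.88, 64.94, 37.19, 21.25, 0.00 m³/s.
ΣQ_DR = 336.7 m³/s.
With Δt = 3 h = 10800 s, V = ΣQ_DR · Δt = 336.7 × 10800 = 3.64 × 10^6 m³.

V ≈ 3.64 × 10^6 m³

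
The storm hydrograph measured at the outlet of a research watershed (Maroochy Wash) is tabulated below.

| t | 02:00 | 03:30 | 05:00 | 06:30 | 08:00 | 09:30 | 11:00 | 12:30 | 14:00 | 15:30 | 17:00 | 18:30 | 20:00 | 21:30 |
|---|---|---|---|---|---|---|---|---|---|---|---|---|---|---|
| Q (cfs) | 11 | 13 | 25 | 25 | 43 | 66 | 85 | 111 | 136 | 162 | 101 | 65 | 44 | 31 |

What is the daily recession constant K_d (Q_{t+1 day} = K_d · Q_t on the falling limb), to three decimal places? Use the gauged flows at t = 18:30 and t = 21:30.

K_d ≈ 0.003

Between t = 18:30 and t = 21:30 the flow falls from 65 to 31 cfs over 2×1.5 h = 3 h.
Per-interval ratio K = (31/65)^(1/2) = 0.6906; K_d = K^(24/1.5) = 0.003.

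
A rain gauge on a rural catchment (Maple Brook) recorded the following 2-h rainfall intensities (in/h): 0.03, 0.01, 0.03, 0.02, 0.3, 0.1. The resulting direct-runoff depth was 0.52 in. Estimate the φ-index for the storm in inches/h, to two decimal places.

Only the 2 blocks with intensity above φ contribute runoff: 0.3, 0.1 in/h.
Σ(I−φ)·Δt = d  ⇒  (0.3+0.1 − 2φ)·2 = 0.52
φ = (0.4000 − 0.52/2) / 2 = 0.07 in/h.

φ ≈ 0.07 in/h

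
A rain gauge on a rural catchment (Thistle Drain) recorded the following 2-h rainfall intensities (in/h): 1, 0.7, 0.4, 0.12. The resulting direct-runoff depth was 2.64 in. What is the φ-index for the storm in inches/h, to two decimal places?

φ ≈ 0.26 in/h

Only the 3 blocks with intensity above φ contribute runoff: 1, 0.7, 0.4 in/h.
Σ(I−φ)·Δt = d  ⇒  (1+0.7+0.4 − 3φ)·2 = 2.64
φ = (2.100 − 2.64/2) / 3 = 0.26 in/h.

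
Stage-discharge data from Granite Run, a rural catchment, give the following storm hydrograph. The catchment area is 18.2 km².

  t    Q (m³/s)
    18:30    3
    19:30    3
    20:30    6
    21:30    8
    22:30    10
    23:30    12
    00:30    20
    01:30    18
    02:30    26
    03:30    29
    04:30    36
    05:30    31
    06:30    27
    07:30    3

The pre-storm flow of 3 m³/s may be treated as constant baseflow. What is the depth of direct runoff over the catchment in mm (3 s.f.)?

d ≈ 37.6 mm

Direct runoff: 0.0, 0.0, 3.0, 5.0, 7.0, 9.0, 17.0, 15.0, 23.0, 26.0, 33.0, 28.0, 24.0, 0.0 m³/s; ΣQ_DR = 190.0 m³/s.
V = ΣQ_DR · Δt = 190.0 × 3600 s = 6.840 × 10^5 m³.
Over A = 18.2 km², depth = V / A = 37.6 mm.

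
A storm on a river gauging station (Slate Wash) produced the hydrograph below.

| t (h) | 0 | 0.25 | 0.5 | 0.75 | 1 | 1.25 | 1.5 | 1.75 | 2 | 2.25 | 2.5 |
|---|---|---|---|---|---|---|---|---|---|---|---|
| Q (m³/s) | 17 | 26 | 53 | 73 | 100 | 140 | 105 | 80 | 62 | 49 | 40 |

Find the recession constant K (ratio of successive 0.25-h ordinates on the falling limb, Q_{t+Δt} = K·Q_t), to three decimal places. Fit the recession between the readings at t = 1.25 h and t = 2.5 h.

K ≈ 0.778

Using the recession-limb readings at t = 1.25 h and t = 2.5 h: Q falls from 140 to 40 m³/s over 5 intervals.
K = (Q₂/Q₁)^(1/5) = (40/140)^(1/5) = 0.778.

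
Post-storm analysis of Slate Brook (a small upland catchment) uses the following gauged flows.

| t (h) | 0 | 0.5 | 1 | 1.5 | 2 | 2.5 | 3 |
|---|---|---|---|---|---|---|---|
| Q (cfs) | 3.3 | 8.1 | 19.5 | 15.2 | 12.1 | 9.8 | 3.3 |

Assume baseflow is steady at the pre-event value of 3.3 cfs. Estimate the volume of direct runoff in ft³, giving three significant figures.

V ≈ 86800 ft³

Direct-runoff ordinates (Q − Q_b): 0.0, 4.8, 16.2, 11.9, 8.8, 6.5, 0.0 cfs.
ΣQ_DR = 48.20 cfs.
With Δt = 0.5 h = 1800 s, V = ΣQ_DR · Δt = 48.20 × 1800 = 86800 ft³.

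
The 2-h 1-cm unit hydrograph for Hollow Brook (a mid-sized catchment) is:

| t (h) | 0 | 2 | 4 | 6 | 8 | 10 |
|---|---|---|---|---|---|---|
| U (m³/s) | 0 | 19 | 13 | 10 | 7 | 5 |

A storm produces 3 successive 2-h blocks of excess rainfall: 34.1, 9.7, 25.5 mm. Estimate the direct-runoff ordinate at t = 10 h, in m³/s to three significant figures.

By discrete convolution, Q_j = Σ (P_i / 10 mm) · U_{j−i}.
At t = 10 h (j=5): Q = (34.1/10)·5 + (9.7/10)·7 + (25.5/10)·10 = 49.3 m³/s.

Q ≈ 49.3 m³/s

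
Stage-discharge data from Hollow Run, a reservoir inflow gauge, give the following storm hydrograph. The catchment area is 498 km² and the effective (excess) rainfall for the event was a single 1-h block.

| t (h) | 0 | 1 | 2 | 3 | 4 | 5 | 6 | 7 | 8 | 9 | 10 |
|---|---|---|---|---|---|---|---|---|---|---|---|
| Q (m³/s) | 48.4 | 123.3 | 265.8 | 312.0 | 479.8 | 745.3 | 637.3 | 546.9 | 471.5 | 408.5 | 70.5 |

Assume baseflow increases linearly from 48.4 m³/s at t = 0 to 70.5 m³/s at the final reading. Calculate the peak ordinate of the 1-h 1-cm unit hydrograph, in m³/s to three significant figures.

Direct runoff: 0.00, 72.69, 212.98, 256.97, 422.56, 685.85, 575.64, 483.03, 405.42, 340.21, 0.00 m³/s; ΣQ_DR = 3455 m³/s, peak = 685.85 m³/s.
Runoff depth d = ΣQ_DR·Δt / A = 3455 × 3600 / (498 km²) = 24.98 mm.
The 1-cm UH is the DRH scaled by (10 mm)/d, so U_p = 685.85 × 10/24.98 = 275 m³/s.

U_p ≈ 275 m³/s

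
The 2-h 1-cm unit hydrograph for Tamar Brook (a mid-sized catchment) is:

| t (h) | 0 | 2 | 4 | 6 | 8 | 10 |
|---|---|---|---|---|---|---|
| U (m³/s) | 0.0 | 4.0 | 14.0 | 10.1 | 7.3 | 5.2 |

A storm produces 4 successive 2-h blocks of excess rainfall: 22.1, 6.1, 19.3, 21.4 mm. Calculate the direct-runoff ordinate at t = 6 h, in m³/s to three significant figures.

By discrete convolution, Q_j = Σ (P_i / 10 mm) · U_{j−i}.
At t = 6 h (j=3): Q = (22.1/10)·10.1 + (6.1/10)·14.0 + (19.3/10)·4.0 + (21.4/10)·0.0 = 38.6 m³/s.

Q ≈ 38.6 m³/s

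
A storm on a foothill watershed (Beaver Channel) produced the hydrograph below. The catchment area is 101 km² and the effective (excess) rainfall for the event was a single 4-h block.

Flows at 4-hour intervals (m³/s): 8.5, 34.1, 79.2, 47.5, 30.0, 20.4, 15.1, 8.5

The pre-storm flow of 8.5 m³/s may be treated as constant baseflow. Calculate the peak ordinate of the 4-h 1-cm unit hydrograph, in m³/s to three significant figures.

Direct runoff: 0.0, 25.6, 70.7, 39.0, 21.5, 11.9, 6.6, 0.0 m³/s; ΣQ_DR = 175.3 m³/s, peak = 70.7 m³/s.
Runoff depth d = ΣQ_DR·Δt / A = 175.3 × 14400 / (101 km²) = 24.99 mm.
The 1-cm UH is the DRH scaled by (10 mm)/d, so U_p = 70.7 × 10/24.99 = 28.3 m³/s.

U_p ≈ 28.3 m³/s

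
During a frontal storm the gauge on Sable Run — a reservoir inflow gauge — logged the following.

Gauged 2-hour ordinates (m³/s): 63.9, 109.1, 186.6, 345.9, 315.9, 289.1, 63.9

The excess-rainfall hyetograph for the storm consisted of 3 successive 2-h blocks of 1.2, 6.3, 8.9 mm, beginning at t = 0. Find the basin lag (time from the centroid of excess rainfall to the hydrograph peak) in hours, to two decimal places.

t_L ≈ 2.06 h

Centroid of excess rainfall: t_c = Σ P_i·t̄_i / ΣP_i = 3.9390 h (block centres at 1, 3, 5 h).
Hydrograph peak occurs at t = 6 h, so basin lag t_L = 6 − 3.9390 = 2.06 h.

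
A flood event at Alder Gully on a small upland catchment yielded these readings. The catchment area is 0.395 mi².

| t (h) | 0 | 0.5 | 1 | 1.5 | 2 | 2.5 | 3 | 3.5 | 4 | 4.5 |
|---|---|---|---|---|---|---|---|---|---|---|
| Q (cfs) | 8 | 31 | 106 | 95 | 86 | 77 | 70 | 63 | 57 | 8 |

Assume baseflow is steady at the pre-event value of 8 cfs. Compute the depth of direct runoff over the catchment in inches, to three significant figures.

Direct runoff: 0.0, 23.0, 98.0, 87.0, 78.0, 69.0, 62.0, 55.0, 49.0, 0.0 cfs; ΣQ_DR = 521.0 cfs.
V = ΣQ_DR · Δt = 521.0 × 1800 s = 9.378 × 10^5 ft³.
Over A = 0.395 mi², depth = V / A = 1.02 in.

d ≈ 1.02 in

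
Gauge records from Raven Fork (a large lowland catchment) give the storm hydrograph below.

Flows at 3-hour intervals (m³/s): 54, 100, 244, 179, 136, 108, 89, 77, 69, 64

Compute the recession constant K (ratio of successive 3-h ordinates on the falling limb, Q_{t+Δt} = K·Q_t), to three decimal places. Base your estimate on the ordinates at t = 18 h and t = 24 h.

K ≈ 0.881

Using the recession-limb readings at t = 18 h and t = 24 h: Q falls from 89 to 69 m³/s over 2 intervals.
K = (Q₂/Q₁)^(1/2) = (69/89)^(1/2) = 0.881.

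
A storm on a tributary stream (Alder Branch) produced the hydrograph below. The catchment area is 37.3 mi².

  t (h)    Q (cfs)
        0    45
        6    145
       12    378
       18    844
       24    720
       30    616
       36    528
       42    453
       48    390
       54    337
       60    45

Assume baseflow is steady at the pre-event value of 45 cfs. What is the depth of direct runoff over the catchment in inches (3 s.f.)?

Direct runoff: 0.0, 100.0, 333.0, 799.0, 675.0, 571.0, 483.0, 408.0, 345.0, 292.0, 0.0 cfs; ΣQ_DR = 4006 cfs.
V = ΣQ_DR · Δt = 4006 × 21600 s = 8.653 × 10^7 ft³.
Over A = 37.3 mi², depth = V / A = 0.999 in.

d ≈ 0.999 in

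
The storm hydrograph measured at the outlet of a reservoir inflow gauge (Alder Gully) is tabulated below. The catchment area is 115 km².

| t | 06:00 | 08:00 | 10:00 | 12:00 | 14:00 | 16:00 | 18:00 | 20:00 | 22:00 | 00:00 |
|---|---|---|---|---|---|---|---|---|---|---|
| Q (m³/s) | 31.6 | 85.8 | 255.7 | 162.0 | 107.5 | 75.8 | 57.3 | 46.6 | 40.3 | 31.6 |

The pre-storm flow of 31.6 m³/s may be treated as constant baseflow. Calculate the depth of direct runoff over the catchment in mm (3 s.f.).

d ≈ 36.2 mm

Direct runoff: 0.0, 54.2, 224.1, 130.4, 75.9, 44.2, 25.7, 15.0, 8.7, 0.0 m³/s; ΣQ_DR = 578.2 m³/s.
V = ΣQ_DR · Δt = 578.2 × 7200 s = 4.163 × 10^6 m³.
Over A = 115 km², depth = V / A = 36.2 mm.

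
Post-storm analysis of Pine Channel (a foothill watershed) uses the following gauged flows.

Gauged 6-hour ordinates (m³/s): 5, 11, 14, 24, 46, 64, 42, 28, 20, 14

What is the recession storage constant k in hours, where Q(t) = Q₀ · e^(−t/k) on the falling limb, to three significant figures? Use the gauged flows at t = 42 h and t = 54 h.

On the falling limb, Q drops from 28 to 14 m³/s between t = 42 h and t = 54 h (Δt = 12 h).
k = −Δt / ln(Q₂/Q₁) = −12 / ln(14/28) = 17.3 h.

k ≈ 17.3 h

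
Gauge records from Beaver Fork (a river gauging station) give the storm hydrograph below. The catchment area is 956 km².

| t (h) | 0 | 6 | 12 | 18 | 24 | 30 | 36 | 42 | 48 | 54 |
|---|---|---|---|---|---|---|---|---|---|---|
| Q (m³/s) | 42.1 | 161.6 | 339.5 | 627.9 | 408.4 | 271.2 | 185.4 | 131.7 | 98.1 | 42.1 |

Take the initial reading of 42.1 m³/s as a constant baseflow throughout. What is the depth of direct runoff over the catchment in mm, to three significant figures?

Direct runoff: 0.0, 119.5, 297.4, 585.8, 366.3, 229.1, 143.3, 89.6, 56.0, 0.0 m³/s; ΣQ_DR = 1887 m³/s.
V = ΣQ_DR · Δt = 1887 × 21600 s = 4.076 × 10^7 m³.
Over A = 956 km², depth = V / A = 42.6 mm.

d ≈ 42.6 mm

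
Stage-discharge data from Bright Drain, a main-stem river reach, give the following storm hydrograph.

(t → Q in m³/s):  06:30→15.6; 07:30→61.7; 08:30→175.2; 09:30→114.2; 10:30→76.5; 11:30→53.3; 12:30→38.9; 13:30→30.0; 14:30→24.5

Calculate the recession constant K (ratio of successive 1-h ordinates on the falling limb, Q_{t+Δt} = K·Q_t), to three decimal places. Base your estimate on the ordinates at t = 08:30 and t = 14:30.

K ≈ 0.720

Using the recession-limb readings at t = 08:30 and t = 14:30: Q falls from 175.2 to 24.5 m³/s over 6 intervals.
K = (Q₂/Q₁)^(1/6) = (24.5/175.2)^(1/6) = 0.720.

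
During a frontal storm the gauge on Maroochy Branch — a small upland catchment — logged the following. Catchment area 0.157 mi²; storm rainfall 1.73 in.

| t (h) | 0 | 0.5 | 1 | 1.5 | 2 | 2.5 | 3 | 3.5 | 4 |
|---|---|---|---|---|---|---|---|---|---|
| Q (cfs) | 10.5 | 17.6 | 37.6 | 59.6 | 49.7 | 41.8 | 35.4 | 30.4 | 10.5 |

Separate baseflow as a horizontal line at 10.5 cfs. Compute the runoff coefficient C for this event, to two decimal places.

C ≈ 0.57

ΣQ_DR = 198.6 cfs; V = ΣQ_DR·Δt = 3.575 × 10^5 ft³.
Runoff depth d = V / A = 0.9801 in.
C = d / P = 0.9801 / 1.73 = 0.57.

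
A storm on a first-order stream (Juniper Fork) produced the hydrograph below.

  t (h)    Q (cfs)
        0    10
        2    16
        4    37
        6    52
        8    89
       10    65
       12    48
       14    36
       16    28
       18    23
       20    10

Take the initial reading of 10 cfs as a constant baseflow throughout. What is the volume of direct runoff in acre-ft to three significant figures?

Direct-runoff ordinates (Q − Q_b): 0.0, 6.0, 27.0, 42.0, 79.0, 55.0, 38.0, 26.0, 18.0, 13.0, 0.0 cfs.
ΣQ_DR = 304.0 cfs.
With Δt = 2 h = 7200 s, V = ΣQ_DR · Δt = 304.0 × 7200 = 2.19 × 10^6 ft³ = 50.2 acre-ft.

V ≈ 50.2 acre-ft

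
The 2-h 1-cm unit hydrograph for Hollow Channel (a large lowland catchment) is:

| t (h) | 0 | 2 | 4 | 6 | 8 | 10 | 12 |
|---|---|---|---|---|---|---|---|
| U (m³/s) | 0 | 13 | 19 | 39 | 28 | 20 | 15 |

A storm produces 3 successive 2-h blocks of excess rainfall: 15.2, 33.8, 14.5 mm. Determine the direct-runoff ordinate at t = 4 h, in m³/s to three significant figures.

Q ≈ 72.8 m³/s

By discrete convolution, Q_j = Σ (P_i / 10 mm) · U_{j−i}.
At t = 4 h (j=2): Q = (15.2/10)·19 + (33.8/10)·13 + (14.5/10)·0 = 72.8 m³/s.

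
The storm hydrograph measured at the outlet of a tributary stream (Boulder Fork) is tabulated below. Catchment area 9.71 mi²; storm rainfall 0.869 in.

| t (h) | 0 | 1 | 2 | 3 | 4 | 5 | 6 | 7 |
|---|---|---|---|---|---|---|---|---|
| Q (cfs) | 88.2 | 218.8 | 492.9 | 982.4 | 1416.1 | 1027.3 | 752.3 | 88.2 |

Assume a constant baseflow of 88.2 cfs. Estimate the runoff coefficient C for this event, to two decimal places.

C ≈ 0.80

ΣQ_DR = 4361 cfs; V = ΣQ_DR·Δt = 1.570 × 10^7 ft³.
Runoff depth d = V / A = 0.6959 in.
C = d / P = 0.6959 / 0.869 = 0.80.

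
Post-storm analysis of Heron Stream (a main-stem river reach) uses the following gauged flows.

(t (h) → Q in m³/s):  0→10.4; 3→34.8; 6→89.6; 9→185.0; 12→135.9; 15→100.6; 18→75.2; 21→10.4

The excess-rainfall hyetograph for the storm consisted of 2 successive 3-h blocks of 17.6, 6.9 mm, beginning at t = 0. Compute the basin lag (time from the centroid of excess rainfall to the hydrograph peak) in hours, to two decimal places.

t_L ≈ 6.66 h

Centroid of excess rainfall: t_c = Σ P_i·t̄_i / ΣP_i = 2.3449 h (block centres at 1.5, 4.5 h).
Hydrograph peak occurs at t = 9 h, so basin lag t_L = 9 − 2.3449 = 6.66 h.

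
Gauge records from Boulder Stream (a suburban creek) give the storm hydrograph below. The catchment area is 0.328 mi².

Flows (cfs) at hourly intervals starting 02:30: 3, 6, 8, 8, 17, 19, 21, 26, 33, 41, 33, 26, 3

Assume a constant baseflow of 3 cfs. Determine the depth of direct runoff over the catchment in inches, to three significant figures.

d ≈ 0.968 in

Direct runoff: 0.0, 3.0, 5.0, 5.0, 14.0, 16.0, 18.0, 23.0, 30.0, 38.0, 30.0, 23.0, 0.0 cfs; ΣQ_DR = 205.0 cfs.
V = ΣQ_DR · Δt = 205.0 × 3600 s = 7.380 × 10^5 ft³.
Over A = 0.328 mi², depth = V / A = 0.968 in.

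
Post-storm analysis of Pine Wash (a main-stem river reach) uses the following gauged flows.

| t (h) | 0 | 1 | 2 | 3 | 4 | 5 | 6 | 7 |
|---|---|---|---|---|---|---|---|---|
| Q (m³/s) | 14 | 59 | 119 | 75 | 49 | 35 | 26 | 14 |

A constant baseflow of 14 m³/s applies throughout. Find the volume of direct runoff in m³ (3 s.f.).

Direct-runoff ordinates (Q − Q_b): 0.0, 45.0, 105.0, 61.0, 35.0, 21.0, 12.0, 0.0 m³/s.
ΣQ_DR = 279.0 m³/s.
With Δt = 1 h = 3600 s, V = ΣQ_DR · Δt = 279.0 × 3600 = 1.00 × 10^6 m³.

V ≈ 1.00 × 10^6 m³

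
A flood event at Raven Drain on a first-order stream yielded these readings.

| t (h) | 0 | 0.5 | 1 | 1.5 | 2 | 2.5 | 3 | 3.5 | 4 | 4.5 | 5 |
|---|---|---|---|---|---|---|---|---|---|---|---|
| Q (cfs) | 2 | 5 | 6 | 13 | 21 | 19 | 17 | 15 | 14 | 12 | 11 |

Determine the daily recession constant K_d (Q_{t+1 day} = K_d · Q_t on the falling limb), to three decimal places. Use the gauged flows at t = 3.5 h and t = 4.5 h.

K_d ≈ 0.005

Between t = 3.5 h and t = 4.5 h the flow falls from 15 to 12 cfs over 2×0.5 h = 1 h.
Per-interval ratio K = (12/15)^(1/2) = 0.8944; K_d = K^(24/0.5) = 0.005.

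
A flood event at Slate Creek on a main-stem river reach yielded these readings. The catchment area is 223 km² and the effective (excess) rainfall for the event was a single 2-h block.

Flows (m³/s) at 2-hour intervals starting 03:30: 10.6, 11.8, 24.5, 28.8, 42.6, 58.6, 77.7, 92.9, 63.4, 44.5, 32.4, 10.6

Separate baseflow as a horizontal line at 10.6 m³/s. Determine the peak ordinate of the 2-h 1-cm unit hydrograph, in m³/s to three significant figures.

U_p ≈ 68.7 m³/s

Direct runoff: 0.0, 1.2, 13.9, 18.2, 32.0, 48.0, 67.1, 82.3, 52.8, 33.9, 21.8, 0.0 m³/s; ΣQ_DR = 371.2 m³/s, peak = 82.3 m³/s.
Runoff depth d = ΣQ_DR·Δt / A = 371.2 × 7200 / (223 km²) = 11.98 mm.
The 1-cm UH is the DRH scaled by (10 mm)/d, so U_p = 82.3 × 10/11.98 = 68.7 m³/s.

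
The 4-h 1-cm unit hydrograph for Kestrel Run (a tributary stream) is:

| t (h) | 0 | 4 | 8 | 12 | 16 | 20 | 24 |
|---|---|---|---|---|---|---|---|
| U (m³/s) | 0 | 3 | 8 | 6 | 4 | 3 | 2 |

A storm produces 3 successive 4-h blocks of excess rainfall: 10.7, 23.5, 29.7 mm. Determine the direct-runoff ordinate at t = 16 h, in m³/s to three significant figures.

Q ≈ 42.1 m³/s

By discrete convolution, Q_j = Σ (P_i / 10 mm) · U_{j−i}.
At t = 16 h (j=4): Q = (10.7/10)·4 + (23.5/10)·6 + (29.7/10)·8 = 42.1 m³/s.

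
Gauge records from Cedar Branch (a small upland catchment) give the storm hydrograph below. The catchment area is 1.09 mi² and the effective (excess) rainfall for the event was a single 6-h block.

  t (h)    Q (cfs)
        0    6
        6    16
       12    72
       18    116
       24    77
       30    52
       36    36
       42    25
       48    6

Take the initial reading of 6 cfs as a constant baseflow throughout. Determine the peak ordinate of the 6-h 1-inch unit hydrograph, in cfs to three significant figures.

Direct runoff: 0.0, 10.0, 66.0, 110.0, 71.0, 46.0, 30.0, 19.0, 0.0 cfs; ΣQ_DR = 352.0 cfs, peak = 110.0 cfs.
Runoff depth d = ΣQ_DR·Δt / A = 352.0 × 21600 / (1.09 mi²) = 3.002 in.
The 1-inch UH is the DRH scaled by (1 in)/d, so U_p = 110.0 × 1/3.002 = 36.6 cfs.

U_p ≈ 36.6 cfs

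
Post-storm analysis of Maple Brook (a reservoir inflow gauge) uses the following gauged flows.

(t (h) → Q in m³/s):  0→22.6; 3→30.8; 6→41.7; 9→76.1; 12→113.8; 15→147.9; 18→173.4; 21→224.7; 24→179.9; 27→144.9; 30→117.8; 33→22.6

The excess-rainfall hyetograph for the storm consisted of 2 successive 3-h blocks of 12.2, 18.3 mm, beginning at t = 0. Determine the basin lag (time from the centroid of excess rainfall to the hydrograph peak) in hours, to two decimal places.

t_L ≈ 17.70 h

Centroid of excess rainfall: t_c = Σ P_i·t̄_i / ΣP_i = 3.3000 h (block centres at 1.5, 4.5 h).
Hydrograph peak occurs at t = 21 h, so basin lag t_L = 21 − 3.3000 = 17.70 h.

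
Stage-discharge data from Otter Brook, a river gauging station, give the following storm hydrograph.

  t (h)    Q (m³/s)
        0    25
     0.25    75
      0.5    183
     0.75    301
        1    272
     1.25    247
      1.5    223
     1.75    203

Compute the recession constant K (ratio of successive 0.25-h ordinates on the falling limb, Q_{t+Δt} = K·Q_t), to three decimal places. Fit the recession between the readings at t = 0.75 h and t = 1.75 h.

K ≈ 0.906

Using the recession-limb readings at t = 0.75 h and t = 1.75 h: Q falls from 301 to 203 m³/s over 4 intervals.
K = (Q₂/Q₁)^(1/4) = (203/301)^(1/4) = 0.906.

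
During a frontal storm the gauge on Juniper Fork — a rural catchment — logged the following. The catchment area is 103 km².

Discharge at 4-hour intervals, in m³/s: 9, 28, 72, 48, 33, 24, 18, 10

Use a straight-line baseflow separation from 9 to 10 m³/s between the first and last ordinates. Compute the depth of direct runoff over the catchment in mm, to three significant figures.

Direct runoff: 0.00, 18.86, 62.71, 38.57, 23.43, 14.29, 8.14, 0.00 m³/s; ΣQ_DR = 166.0 m³/s.
V = ΣQ_DR · Δt = 166.0 × 14400 s = 2.390 × 10^6 m³.
Over A = 103 km², depth = V / A = 23.2 mm.

d ≈ 23.2 mm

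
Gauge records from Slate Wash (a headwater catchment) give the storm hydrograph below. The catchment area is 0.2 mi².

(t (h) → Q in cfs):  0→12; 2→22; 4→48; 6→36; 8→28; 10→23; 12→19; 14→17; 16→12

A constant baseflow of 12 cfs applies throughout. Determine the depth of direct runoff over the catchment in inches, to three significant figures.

Direct runoff: 0.0, 10.0, 36.0, 24.0, 16.0, 11.0, 7.0, 5.0, 0.0 cfs; ΣQ_DR = 109.0 cfs.
V = ΣQ_DR · Δt = 109.0 × 7200 s = 7.848 × 10^5 ft³.
Over A = 0.2 mi², depth = V / A = 1.69 in.

d ≈ 1.69 in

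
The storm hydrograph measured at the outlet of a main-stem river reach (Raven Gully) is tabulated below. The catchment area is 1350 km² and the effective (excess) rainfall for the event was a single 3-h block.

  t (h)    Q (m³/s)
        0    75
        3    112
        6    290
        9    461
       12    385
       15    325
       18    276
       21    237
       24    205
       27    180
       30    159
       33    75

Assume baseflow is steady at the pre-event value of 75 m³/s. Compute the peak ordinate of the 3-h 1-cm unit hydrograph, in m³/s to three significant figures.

Direct runoff: 0.0, 37.0, 215.0, 386.0, 310.0, 250.0, 201.0, 162.0, 130.0, 105.0, 84.0, 0.0 m³/s; ΣQ_DR = 1880 m³/s, peak = 386.0 m³/s.
Runoff depth d = ΣQ_DR·Δt / A = 1880 × 10800 / (1350 km²) = 15.04 mm.
The 1-cm UH is the DRH scaled by (10 mm)/d, so U_p = 386.0 × 10/15.04 = 257 m³/s.

U_p ≈ 257 m³/s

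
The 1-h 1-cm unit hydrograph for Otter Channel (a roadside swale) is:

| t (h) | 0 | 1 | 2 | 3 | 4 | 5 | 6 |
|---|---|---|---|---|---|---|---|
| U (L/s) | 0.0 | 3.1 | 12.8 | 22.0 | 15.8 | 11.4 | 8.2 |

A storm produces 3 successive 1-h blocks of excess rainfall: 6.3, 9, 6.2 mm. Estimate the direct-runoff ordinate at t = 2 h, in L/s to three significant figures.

Q ≈ 10.9 L/s

By discrete convolution, Q_j = Σ (P_i / 10 mm) · U_{j−i}.
At t = 2 h (j=2): Q = (6.3/10)·12.8 + (9/10)·3.1 + (6.2/10)·0.0 = 10.9 L/s.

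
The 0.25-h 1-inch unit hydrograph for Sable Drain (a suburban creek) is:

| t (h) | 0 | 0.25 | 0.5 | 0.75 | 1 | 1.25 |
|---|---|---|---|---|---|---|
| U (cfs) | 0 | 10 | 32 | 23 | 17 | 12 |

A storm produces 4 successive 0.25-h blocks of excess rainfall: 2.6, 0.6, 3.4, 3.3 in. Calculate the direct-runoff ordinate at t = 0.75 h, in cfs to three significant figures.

By discrete convolution, Q_j = Σ (P_i / 1 in) · U_{j−i}.
At t = 0.75 h (j=3): Q = (2.6/1)·23 + (0.6/1)·32 + (3.4/1)·10 + (3.3/1)·0 = 113 cfs.

Q ≈ 113 cfs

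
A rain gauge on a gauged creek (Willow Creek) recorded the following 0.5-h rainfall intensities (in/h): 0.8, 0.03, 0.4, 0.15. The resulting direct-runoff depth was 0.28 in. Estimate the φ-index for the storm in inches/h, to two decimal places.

φ ≈ 0.32 in/h

Only the 2 blocks with intensity above φ contribute runoff: 0.8, 0.4 in/h.
Σ(I−φ)·Δt = d  ⇒  (0.8+0.4 − 2φ)·0.5 = 0.28
φ = (1.200 − 0.28/0.5) / 2 = 0.32 in/h.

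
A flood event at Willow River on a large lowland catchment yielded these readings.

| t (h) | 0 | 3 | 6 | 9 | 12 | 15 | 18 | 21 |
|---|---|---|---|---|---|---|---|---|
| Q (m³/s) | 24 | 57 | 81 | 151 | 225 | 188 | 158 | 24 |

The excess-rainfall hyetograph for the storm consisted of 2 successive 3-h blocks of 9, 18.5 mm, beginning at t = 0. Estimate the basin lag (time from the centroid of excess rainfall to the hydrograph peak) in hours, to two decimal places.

t_L ≈ 8.48 h

Centroid of excess rainfall: t_c = Σ P_i·t̄_i / ΣP_i = 3.5182 h (block centres at 1.5, 4.5 h).
Hydrograph peak occurs at t = 12 h, so basin lag t_L = 12 − 3.5182 = 8.48 h.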